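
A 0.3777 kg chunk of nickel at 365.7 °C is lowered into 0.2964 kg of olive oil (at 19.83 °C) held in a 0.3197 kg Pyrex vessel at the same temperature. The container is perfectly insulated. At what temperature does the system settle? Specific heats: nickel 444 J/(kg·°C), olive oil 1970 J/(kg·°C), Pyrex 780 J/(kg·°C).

T_f = Σ m_i c_i T_i / Σ m_i c_i:
T_f = (167.7×365.7 + 583.91×19.83 + 249.37×19.83) / (167.7 + 583.91 + 249.37)
    = 77851 / 1001 ≈ 77.78 °C

T_f ≈ 77.8 °C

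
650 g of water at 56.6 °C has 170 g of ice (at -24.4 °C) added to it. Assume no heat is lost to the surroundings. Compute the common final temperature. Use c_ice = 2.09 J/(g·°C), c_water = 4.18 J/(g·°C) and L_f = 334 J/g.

T_f ≈ 25.8 °C

Conservation of energy gives ΣQ = 0:
warm ice to 0 °C: 170×2.09×(0 − (-24.4)) = 8669.3
  melt ice: 170×334 = 56780
  warm the meltwater: 710.6 T
  water cools: 650×4.18×(T − 56.6) = 2717(T − 56.6)
3427.6 T = 153782 − 65449 = 88333
T ≈ 25.77 °C — above 0 °C, consistent with complete melting.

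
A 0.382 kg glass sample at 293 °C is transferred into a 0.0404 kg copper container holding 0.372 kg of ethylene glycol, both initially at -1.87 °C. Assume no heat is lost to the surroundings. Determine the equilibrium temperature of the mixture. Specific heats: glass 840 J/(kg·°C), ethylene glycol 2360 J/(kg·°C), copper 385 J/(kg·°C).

T_f ≈ 76.0 °C

Net heat exchanged in the isolated system is zero:
0.382·840·(T − 293) + 0.372·2360·(T − (-1.87)) + 0.0404·385·(T − (-1.87)) = 0
320.88(T − 293) + 877.92(T − (-1.87)) + 15.55(T − (-1.87)) = 0
1214.4 T = 92347
T ≈ 76.05 °C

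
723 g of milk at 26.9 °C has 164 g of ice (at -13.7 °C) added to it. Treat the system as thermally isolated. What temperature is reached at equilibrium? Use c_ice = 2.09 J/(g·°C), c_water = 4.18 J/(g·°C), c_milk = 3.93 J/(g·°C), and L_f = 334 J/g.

T_f ≈ 4.8 °C

Taking heat into each body as positive, Σ m c ΔT = 0:
warm ice to 0 °C: 164·2.09·(0 − (-13.7)) = 4695.8; fusion: m_ice L_f = 164·334 = 54776; meltwater 0→T: 164·4.18·T = 685.52 T; milk cools: 723·3.93·(T − 26.9) = 2841.4(T − 26.9)
3526.9 T = 76433 − 59472 = 16962
T ≈ 4.81 °C. Since T > 0 °C, the all-ice-melts assumption holds.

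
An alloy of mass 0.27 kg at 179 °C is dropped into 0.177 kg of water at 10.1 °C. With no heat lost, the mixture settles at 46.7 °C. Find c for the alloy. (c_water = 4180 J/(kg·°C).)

c ≈ 758 J/(kg·°C)

Conservation of energy gives ΣQ = 0:
0.27×c×(46.7 − 179) + 0.177×4180×(46.7 − 10.1) = 0
-35.72 c = -27079
c = -27079/-35.72 ≈ 758.1 J/(kg·°C)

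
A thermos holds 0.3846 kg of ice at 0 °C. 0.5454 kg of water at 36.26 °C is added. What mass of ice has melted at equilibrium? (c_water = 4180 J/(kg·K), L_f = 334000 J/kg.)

Water can give up m c ΔT = 0.5454×4180×36.26 = 82665 J before reaching 0 °C.
To melt every bit of ice: 0.3846×334000 = 128456 J.
That's not enough to melt it all — equilibrium is at 0 °C with ice remaining.
m_melted×334000 = 82665  ⇒  m_melted ≈ 0.2475 kg.

m_melted ≈ 0.247 kg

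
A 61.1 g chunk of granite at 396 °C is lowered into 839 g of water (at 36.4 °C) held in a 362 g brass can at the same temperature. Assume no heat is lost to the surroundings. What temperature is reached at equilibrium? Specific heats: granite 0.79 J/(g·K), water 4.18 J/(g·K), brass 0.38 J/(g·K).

T_f ≈ 41.1 °C

Setting the total heat transfer to zero:
61.1*0.79*(T − 396) + 839*4.18*(T − 36.4) + 362*0.38*(T − 36.4) = 0
48.27(T − 396) + 3507(T − 36.4) + 137.56(T − 36.4) = 0
3692.8 T = 151777
T = 151777 / 3692.8 = 41.1 °C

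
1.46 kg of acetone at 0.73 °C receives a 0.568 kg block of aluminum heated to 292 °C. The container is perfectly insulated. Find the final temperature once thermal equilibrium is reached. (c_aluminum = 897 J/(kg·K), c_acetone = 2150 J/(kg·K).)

T_f ≈ 41.4 °C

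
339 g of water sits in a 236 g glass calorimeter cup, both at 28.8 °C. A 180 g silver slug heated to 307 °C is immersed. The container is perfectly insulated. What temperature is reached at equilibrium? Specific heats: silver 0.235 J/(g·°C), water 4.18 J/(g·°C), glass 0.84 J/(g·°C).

Setting the total heat transfer to zero:
180·0.235·(T − 307) + 339·4.18·(T − 28.8) + 236·0.84·(T − 28.8) = 0
42.3(T − 307) + 1417(T − 28.8) + 198.24(T − 28.8) = 0
1657.6 T = 59506
T = 59506/1657.6 ≈ 35.90 °C

T_f ≈ 35.9 °C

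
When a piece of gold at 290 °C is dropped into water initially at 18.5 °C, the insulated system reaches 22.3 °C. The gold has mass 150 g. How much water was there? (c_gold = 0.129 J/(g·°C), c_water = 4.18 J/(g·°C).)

m ≈ 326 g

|Q_gold| = |Q_water|:
150×0.129×(290 − 22.3) = m×4.18×(22.3 − 18.5)
15.88 m = 5180  ⇒  m ≈ 326.1 g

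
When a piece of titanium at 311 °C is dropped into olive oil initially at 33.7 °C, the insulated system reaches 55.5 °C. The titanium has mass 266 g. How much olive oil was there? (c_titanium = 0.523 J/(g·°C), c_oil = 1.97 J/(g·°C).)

m ≈ 828 g

|Q_titanium| = |Q_oil|:
266×0.523×(311 − 55.5) = m×1.97×(55.5 − 33.7)
42.95 m = 35545  ⇒  m ≈ 827.7 g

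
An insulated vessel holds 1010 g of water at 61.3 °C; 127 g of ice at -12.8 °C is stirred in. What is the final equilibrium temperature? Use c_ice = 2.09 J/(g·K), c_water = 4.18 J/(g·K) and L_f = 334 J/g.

T_f ≈ 44.8 °C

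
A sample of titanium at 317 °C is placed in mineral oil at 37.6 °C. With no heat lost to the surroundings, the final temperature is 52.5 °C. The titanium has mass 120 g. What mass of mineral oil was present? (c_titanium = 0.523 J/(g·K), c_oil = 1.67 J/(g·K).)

Heat lost by the titanium = heat gained by the oil:
120·0.523·(317 − 52.5) = m·1.67·(52.5 − 37.6)
24.88 m = 16600  ⇒  m ≈ 667.1 g

m ≈ 667 g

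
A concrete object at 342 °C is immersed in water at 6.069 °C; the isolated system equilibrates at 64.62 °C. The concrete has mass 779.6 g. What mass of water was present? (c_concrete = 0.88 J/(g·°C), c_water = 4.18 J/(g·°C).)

|Q_concrete| = |Q_water|:
779.6·0.88·(342 − 64.62) = m·4.18·(64.62 − 6.069)
244.74 m = 190296  ⇒  m ≈ 777.5 g

m ≈ 778 g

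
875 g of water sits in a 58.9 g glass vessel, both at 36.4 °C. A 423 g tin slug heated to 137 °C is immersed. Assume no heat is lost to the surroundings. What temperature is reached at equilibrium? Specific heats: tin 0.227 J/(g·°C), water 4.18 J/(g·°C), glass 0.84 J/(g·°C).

Setting the total heat transfer to zero:
423·0.227·(T − 137) + 875·4.18·(T − 36.4) + 58.9·0.84·(T − 36.4) = 0
96.02(T − 137) + 3657.5(T − 36.4) + 49.48(T − 36.4) = 0
3803 T = 148089
T ≈ 38.94 °C

T_f ≈ 38.9 °C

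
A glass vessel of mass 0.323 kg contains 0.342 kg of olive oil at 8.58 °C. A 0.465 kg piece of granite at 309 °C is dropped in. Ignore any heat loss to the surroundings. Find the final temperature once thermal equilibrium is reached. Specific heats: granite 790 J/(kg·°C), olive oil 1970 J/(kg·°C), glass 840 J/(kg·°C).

T_f ≈ 92.7 °C

T_f is the heat-capacity-weighted average of the initial temperatures:
T_f = (367.35*309 + 673.74*8.58 + 271.32*8.58) / (367.35 + 673.74 + 271.32)
    = 121620 / 1312.4 ≈ 92.67 °C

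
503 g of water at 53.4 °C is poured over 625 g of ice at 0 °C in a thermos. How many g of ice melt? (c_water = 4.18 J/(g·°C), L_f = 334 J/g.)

m_melted ≈ 336 g

Water can give up m c ΔT = 503×4.18×53.4 = 112276 J before reaching 0 °C.
Melting all 625 g of ice would need 625×334 = 208750 J.
That's not enough to melt it all — equilibrium is at 0 °C with ice remaining.
m_melt = 112276 / L_f = 336.2 g.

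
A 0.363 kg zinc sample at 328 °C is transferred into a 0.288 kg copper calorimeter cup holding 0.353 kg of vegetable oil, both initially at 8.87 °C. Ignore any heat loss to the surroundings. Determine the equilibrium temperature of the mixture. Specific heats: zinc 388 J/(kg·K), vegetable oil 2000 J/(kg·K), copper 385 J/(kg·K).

Energy conservation, ΣQ = 0:
0.363×388×(T − 328) + 0.353×2000×(T − 8.87) + 0.288×385×(T − 8.87) = 0
140.84(T − 328) + 706(T − 8.87) + 110.88(T − 8.87) = 0
(140.84 + 706 + 110.88) T = 140.84×328 + 706×8.87 + 110.88×8.87
T = 53443/957.72 ≈ 55.80 °C

T_f ≈ 55.8 °C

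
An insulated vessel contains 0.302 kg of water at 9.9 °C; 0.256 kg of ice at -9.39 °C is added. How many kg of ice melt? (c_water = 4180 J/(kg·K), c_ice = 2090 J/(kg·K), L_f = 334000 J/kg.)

m_melted ≈ 0.0224 kg

Cooling the water to 0 °C releases 0.302×4180×9.9 = 12497 J.
Of that, 0.256×2090×9.39 = 5024 J goes to bring the ice to 0 °C, leaving 7473.3 J.
Fully melting the ice requires m_ice L_f = 0.256×334000 = 85504 J.
7473.3 J < 85504 J, so only part of the ice melts and the system sits at 0 °C.
m_melt = 7473.3 / L_f = 0.02238 kg.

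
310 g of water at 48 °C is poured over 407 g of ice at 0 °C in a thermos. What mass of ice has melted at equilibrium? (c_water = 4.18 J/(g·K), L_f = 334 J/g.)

m_melted ≈ 186 g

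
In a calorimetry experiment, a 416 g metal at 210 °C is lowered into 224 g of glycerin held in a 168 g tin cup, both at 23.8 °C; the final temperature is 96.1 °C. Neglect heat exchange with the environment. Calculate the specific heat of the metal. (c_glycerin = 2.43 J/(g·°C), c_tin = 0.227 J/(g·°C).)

Heat gained plus heat lost sum to zero:
416·c·(96.1 − 210) + 224·2.43·(96.1 − 23.8) + 168·0.227·(96.1 − 23.8) = 0
-47382 c = -42112
c = -42112/-47382 ≈ 0.8888 J/(g·°C)

c ≈ 0.889 J/(g·°C)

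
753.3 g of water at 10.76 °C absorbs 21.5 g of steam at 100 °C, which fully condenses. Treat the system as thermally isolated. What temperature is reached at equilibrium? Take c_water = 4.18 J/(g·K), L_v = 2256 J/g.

Energy balance with sensible and latent terms:
latent heat released on condensation: 21.5×2256 = 48504; condensed water 100 °C→T: 89.87(T − 100); water warms: 753.3×4.18×(T − 10.76) = 3148.8(T − 10.76)
3238.7 T = 48504 + 8987 + 33881 = 91372
T ≈ 28.21 °C — below 100 °C, confirming all the steam condensed.

T_f ≈ 28.2 °C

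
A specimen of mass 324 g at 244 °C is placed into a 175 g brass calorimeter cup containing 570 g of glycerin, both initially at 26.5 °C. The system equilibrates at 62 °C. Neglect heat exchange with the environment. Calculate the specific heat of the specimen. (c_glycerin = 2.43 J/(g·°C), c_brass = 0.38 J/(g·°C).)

c ≈ 0.874 J/(g·°C)

Energy conservation, ΣQ = 0:
324×c×(62 − 244) + 570×2.43×(62 − 26.5) + 175×0.38×(62 − 26.5) = 0
-58968 c = -51532
c = -51532/-58968 ≈ 0.8739 J/(g·°C)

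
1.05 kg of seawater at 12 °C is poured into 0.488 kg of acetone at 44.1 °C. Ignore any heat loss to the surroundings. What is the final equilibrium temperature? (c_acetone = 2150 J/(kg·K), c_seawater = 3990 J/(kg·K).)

T_f = Σ m_i c_i T_i / Σ m_i c_i:
T_f = (1049.2×44.1 + 4189.5×12) / (1049.2 + 4189.5)
    = 96544 / 5238.7 ≈ 18.43 °C

T_f ≈ 18.4 °C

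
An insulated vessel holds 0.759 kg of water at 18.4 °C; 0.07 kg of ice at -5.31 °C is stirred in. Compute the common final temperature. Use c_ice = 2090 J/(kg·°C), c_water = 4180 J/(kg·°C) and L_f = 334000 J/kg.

T_f ≈ 9.9 °C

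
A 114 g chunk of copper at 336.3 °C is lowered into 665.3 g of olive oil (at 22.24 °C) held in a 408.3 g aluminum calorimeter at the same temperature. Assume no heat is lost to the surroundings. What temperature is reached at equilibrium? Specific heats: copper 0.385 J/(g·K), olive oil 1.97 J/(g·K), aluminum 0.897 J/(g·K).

With ΣQ=0 the equilibrium temperature is the m·c-weighted mean:
T_f = (43.89×336.3 + 1310.6×22.24 + 366.25×22.24) / (43.89 + 1310.6 + 366.25)
    = 52054 / 1720.8 ≈ 30.25 °C

T_f ≈ 30.3 °C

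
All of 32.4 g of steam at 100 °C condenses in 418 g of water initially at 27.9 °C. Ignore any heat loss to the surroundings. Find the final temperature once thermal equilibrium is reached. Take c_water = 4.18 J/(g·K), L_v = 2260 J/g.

T_f ≈ 72.0 °C

Conservation of energy gives ΣQ = 0:
latent heat released on condensation: 32.4·2260 = 73224
  condensed water 100 °C→T: 135.43(T − 100)
  water warms: 418·4.18·(T − 27.9) = 1747.2(T − 27.9)
1882.7 T = 73224 + 13543 + 48748 = 135515
T ≈ 71.98 °C, under the boiling point, so the assumption holds.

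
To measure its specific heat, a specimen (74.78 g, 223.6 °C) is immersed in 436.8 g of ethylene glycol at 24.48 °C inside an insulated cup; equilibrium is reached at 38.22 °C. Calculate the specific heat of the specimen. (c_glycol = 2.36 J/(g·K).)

c ≈ 1.02 J/(g·K)

Net heat exchanged in the isolated system is zero:
74.78·c·(38.22 − 223.6) + 436.8·2.36·(38.22 − 24.48) = 0
-13863 c = -14164
c = -14164/-13863 ≈ 1.022 J/(g·K)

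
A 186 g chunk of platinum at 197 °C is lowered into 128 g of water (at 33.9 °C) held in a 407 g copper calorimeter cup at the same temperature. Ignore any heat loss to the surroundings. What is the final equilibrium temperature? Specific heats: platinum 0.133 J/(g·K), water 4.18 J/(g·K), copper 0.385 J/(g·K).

T_f ≈ 39.5 °C

With ΣQ=0 the equilibrium temperature is the m·c-weighted mean:
T_f = (24.74×197 + 535.04×33.9 + 156.69×33.9) / (24.74 + 535.04 + 156.69)
    = 28323 / 716.47 ≈ 39.53 °C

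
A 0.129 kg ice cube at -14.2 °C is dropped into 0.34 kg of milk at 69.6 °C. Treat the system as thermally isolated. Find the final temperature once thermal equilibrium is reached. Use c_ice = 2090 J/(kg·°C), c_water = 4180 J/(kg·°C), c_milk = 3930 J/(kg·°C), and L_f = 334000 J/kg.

Heat gained plus heat lost sum to zero:
warm ice to 0 °C: 0.129·2090·(0 − (-14.2)) = 3828.5
  melt ice: 0.129·334000 = 43086
  meltwater 0→T: 0.129·4180·T = 539.22 T
  milk cools: 0.34·3930·(T − 69.6) = 1336.2(T − 69.6)
1875.4 T = 93000 − 46914 = 46085
T ≈ 24.57 °C (positive, so assuming full melt was valid).

T_f ≈ 24.6 °C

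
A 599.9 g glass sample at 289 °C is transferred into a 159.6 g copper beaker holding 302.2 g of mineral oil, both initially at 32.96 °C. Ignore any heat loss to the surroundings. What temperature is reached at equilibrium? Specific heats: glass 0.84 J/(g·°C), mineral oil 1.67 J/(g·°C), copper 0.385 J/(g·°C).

T_f ≈ 153.5 °C

Let T be the final temperature. ΣQ_i = 0:
599.9*0.84*(T − 289) + 302.2*1.67*(T − 32.96) + 159.6*0.385*(T − 32.96) = 0
503.92(T − 289) + 504.67(T − 32.96) + 61.45(T − 32.96) = 0
1070 T = 164291
T = 164291/1070 ≈ 153.54 °C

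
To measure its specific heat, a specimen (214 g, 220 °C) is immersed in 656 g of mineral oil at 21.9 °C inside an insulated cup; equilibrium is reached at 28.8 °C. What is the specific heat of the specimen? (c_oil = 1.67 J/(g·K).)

c ≈ 0.185 J/(g·K)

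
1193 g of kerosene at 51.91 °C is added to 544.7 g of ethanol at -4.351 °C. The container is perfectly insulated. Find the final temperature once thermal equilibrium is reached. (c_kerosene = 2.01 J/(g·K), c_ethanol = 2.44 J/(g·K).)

T_f ≈ 31.8 °C

With ΣQ=0 the equilibrium temperature is the m·c-weighted mean:
T_f = (2397.9·51.91 + 1329.1·(-4.351)) / (2397.9 + 1329.1)
    = 118694 / 3727 ≈ 31.85 °C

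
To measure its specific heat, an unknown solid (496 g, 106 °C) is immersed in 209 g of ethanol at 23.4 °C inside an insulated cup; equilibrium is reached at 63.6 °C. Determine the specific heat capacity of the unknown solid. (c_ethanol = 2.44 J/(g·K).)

Heat gained plus heat lost sum to zero:
496×c×(63.6 − 106) + 209×2.44×(63.6 − 23.4) = 0
-21030 c = -20500
c = -20500/-21030 ≈ 0.9748 J/(g·K)

c ≈ 0.975 J/(g·K)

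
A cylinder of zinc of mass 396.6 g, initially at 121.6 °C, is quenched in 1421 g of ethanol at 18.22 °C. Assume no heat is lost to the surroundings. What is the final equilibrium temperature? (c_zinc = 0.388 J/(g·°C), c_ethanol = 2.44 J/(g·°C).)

T_f ≈ 22.6 °C

|Q_zinc| = |Q_ethanol|:
396.6·0.388·(121.6 − T) = 1421·2.44·(T − 18.22)
153.88(121.6 − T) = 3467.2(T − 18.22)
3621.1 T = 81885  ⇒  T ≈ 22.61 °C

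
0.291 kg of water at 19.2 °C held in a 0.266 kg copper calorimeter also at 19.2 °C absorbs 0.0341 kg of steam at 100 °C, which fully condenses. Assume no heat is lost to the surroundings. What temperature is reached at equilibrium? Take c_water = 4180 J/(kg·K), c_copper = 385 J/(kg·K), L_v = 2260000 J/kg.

T_f ≈ 79.8 °C

Energy balance with sensible and latent terms:
latent heat released on condensation: 0.0341·2260000 = 77066
  condensed water 100 °C→T: 142.54(T − 100)
  water warms: 0.291·4180·(T − 19.2) = 1216.4(T − 19.2)
  copper cup: 0.266·385·(T − 19.2) = 102.41(T − 19.2)
1461.3 T = 77066 + 14254 + 25321 = 116641
T ≈ 79.82 °C — below 100 °C, confirming all the steam condensed.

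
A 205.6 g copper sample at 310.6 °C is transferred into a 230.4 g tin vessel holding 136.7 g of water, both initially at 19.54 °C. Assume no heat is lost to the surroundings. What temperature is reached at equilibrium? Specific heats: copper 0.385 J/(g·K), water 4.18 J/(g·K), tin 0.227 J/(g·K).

T_f ≈ 52.3 °C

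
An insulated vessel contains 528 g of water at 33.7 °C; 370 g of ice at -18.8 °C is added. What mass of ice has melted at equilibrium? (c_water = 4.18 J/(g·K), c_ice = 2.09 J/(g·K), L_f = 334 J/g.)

m_melted ≈ 179 g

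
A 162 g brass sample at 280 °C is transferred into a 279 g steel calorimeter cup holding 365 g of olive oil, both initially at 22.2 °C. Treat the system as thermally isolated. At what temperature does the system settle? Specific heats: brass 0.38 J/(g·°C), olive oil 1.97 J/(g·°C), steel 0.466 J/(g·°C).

Net heat exchanged in the isolated system is zero:
162*0.38*(T − 280) + 365*1.97*(T − 22.2) + 279*0.466*(T − 22.2) = 0
61.56(T − 280) + 719.05(T − 22.2) + 130.01(T − 22.2) = 0
(61.56 + 719.05 + 130.01) T = 61.56*280 + 719.05*22.2 + 130.01*22.2
T ≈ 39.63 °C

T_f ≈ 39.6 °C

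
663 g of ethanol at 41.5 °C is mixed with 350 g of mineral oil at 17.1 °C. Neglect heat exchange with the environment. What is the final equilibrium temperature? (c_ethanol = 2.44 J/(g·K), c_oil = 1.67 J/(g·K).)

Setting the total heat transfer to zero:
663*2.44*(T − 41.5) + 350*1.67*(T − 17.1) = 0
1617.7(T − 41.5) + 584.5(T − 17.1) = 0
(1617.7 + 584.5) T = 1617.7*41.5 + 584.5*17.1
T = 77130/2202.2 ≈ 35.02 °C

T_f ≈ 35.0 °C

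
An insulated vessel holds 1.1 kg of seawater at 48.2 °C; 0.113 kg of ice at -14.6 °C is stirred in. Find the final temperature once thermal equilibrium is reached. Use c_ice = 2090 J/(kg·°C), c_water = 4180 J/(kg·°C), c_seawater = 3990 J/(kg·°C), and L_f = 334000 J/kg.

T_f ≈ 35.0 °C

Net heat exchanged in the isolated system is zero:
ice -14.6→0 °C: 0.113×2090×14.6 = 3448.1; melt ice: 0.113×334000 = 37742; meltwater 0→T: 0.113×4180×T = 472.34 T; seawater: 4389(T − 48.2)
4861.3 T = 211550 − 41190 = 170360
T ≈ 35.04 °C (positive, so assuming full melt was valid).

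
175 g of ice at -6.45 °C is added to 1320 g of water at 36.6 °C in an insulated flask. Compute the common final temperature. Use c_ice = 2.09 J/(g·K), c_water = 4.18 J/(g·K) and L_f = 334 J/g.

T_f ≈ 22.6 °C

Setting the total heat transfer to zero:
warm ice to 0 °C: 175×2.09×(0 − (-6.45)) = 2359.1; melt ice: 175×334 = 58450; meltwater 0→T: 175×4.18×T = 731.5 T; water: 5517.6(T − 36.6)
6249.1 T = 201944 − 60809 = 141135
T ≈ 22.58 °C — above 0 °C, consistent with complete melting.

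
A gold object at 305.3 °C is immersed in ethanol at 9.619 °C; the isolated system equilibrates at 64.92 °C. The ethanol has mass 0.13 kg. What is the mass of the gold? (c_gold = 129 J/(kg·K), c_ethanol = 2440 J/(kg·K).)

m ≈ 0.566 kg

|Q_gold| = |Q_ethanol|:
m×129×(305.3 − 64.92) = 0.13×2440×(64.92 − 9.619)
31009 m = 17541  ⇒  m ≈ 0.5657 kg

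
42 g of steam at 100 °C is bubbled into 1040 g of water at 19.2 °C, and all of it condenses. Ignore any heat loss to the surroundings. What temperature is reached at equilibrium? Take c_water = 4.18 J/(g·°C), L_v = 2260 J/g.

Taking heat into each body as positive, Σ m c ΔT = 0:
condense steam: −42×2260 = −94920
  condensate cools 100→T: 42×4.18×(T − 100) = 175.56(T − 100)
  water warms: 1040×4.18×(T − 19.2) = 4347.2(T − 19.2)
4522.8 T = 94920 + 17556 + 83466 = 195942
T ≈ 43.32 °C (< 100 °C, so full condensation is consistent).

T_f ≈ 43.3 °C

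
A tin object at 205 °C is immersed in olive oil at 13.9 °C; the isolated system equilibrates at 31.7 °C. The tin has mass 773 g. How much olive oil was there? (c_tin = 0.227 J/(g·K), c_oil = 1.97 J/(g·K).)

m ≈ 867 g

Taking heat into each body as positive, Σ m c ΔT = 0:
773×0.227×(31.7 − 205) + m×1.97×(31.7 − 13.9) = 0
35.07 m = 30409
m = 30409/35.07 ≈ 867.2 g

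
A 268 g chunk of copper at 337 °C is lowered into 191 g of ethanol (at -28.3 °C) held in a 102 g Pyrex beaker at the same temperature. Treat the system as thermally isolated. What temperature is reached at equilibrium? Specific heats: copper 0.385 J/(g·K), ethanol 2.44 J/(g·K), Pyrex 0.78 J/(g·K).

Energy conservation, ΣQ = 0:
268*0.385*(T − 337) + 191*2.44*(T − (-28.3)) + 102*0.78*(T − (-28.3)) = 0
(103.18 + 466.04 + 79.56) T = 103.18*337 + 466.04*(-28.3) + 79.56*(-28.3)
T = 19331/648.78 ≈ 29.80 °C

T_f ≈ 29.8 °C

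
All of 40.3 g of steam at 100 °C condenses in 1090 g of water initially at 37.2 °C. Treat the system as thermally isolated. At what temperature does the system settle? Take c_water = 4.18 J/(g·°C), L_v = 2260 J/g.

T_f ≈ 58.7 °C

Net heat exchanged in the isolated system is zero:
latent heat released on condensation: 40.3×2260 = 91078; condensed water 100 °C→T: 168.45(T − 100); water warms: 1090×4.18×(T − 37.2) = 4556.2(T − 37.2)
4724.7 T = 91078 + 16845 + 169491 = 277414
T ≈ 58.72 °C — below 100 °C, confirming all the steam condensed.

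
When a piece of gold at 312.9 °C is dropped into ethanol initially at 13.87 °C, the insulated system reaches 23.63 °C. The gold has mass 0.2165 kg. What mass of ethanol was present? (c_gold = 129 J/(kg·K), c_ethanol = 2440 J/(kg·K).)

Let T be the final temperature. ΣQ_i = 0:
0.2165×129×(23.63 − 312.9) + m×2440×(23.63 − 13.87) = 0
23814 m = 8078.9
m = 8078.9/23814 ≈ 0.3392 kg

m ≈ 0.339 kg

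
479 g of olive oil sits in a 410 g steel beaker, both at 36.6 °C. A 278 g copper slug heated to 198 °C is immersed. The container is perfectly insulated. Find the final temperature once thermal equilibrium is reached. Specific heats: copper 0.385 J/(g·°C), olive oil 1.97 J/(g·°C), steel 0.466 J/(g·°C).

T_f ≈ 50.5 °C

Heat gained plus heat lost sum to zero:
278*0.385*(T − 198) + 479*1.97*(T − 36.6) + 410*0.466*(T − 36.6) = 0
107.03(T − 198) + 943.63(T − 36.6) + 191.06(T − 36.6) = 0
(107.03 + 943.63 + 191.06) T = 107.03*198 + 943.63*36.6 + 191.06*36.6
T = 62722 / 1241.7 = 50.5 °C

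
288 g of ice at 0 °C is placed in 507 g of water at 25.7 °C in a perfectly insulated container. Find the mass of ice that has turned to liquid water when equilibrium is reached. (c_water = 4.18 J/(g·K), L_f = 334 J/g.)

Heat available from the water dropping to 0 °C: 507×4.18×25.7 = 54465 J.
Fully melting the ice requires m_ice L_f = 288×334 = 96192 J.
Since 54465 < 96192 J, not all the ice melts; equilibrium is at 0 °C.
m_melted×334 = 54465  ⇒  m_melted ≈ 163.1 g.

m_melted ≈ 163 g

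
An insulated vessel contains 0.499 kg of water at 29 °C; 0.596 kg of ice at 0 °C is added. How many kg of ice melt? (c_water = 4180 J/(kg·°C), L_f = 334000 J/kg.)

Water can give up m c ΔT = 0.499×4180×29 = 60489 J before reaching 0 °C.
Melting all 0.596 kg of ice would need 0.596×334000 = 199064 J.
60489 J < 199064 J, so only part of the ice melts and the system sits at 0 °C.
m_melted×334000 = 60489  ⇒  m_melted ≈ 0.1811 kg.

m_melted ≈ 0.181 kg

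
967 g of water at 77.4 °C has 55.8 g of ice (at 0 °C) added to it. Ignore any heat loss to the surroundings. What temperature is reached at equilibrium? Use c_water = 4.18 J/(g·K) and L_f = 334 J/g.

T_f ≈ 68.8 °C

Heat gained plus heat lost sum to zero:
latent heat to melt: 55.8·334 = 18637
  meltwater 0→T: 55.8·4.18·T = 233.24 T
  water cools: 967·4.18·(T − 77.4) = 4042.1(T − 77.4)
4275.3 T = 312855 − 18637 = 294218
T ≈ 68.82 °C. Since T > 0 °C, the all-ice-melts assumption holds.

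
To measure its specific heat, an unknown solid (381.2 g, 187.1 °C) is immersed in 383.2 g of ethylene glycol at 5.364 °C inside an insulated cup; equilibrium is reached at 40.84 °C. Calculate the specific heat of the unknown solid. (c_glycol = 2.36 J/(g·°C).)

m_s c (T_s − T_f) = m_glycol c_glycol (T_f − T_0):
381.2×c×(187.1 − 40.84) = 383.2×2.36×(40.84 − 5.364)
55754 c = 32083  ⇒  c ≈ 0.5754 J/(g·°C)

c ≈ 0.575 J/(g·°C)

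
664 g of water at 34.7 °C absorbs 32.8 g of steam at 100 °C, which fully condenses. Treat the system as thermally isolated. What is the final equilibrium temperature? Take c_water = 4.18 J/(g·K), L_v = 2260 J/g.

Net heat exchanged in the isolated system is zero:
condense steam: −32.8×2260 = −74128; condensed water 100 °C→T: 137.1(T − 100); original water: 2775.5(T − 34.7)
2912.6 T = 74128 + 13710 + 96311 = 184149
T ≈ 63.22 °C (< 100 °C, so full condensation is consistent).

T_f ≈ 63.2 °C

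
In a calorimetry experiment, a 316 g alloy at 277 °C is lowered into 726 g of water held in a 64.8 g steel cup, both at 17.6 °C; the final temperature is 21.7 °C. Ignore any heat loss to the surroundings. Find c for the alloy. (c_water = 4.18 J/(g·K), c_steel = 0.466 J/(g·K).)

Conservation of energy gives ΣQ = 0:
316×c×(21.7 − 277) + 726×4.18×(21.7 − 17.6) + 64.8×0.466×(21.7 − 17.6) = 0
-80675 c = -12566
c = -12566/-80675 ≈ 0.1558 J/(g·K)

c ≈ 0.156 J/(g·K)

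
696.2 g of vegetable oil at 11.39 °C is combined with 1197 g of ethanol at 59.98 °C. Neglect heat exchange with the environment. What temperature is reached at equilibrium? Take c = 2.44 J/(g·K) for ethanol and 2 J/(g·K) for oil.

Setting the total heat transfer to zero:
1197·2.44·(T − 59.98) + 696.2·2·(T − 11.39) = 0
(2920.7 + 1392.4) T = 2920.7·59.98 + 1392.4·11.39
T = 191042/4313.1 ≈ 44.29 °C

T_f ≈ 44.3 °C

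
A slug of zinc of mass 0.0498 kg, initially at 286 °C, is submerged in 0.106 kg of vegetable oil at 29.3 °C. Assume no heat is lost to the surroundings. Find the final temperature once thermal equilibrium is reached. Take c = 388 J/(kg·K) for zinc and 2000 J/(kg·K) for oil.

Set heat shed by the hot body equal to heat absorbed by the cold body:
0.0498×388×(286 − T) = 0.106×2000×(T − 29.3)
19.32(286 − T) = 212(T − 29.3)
231.32 T = 11738  ⇒  T ≈ 50.74 °C

T_f ≈ 50.7 °C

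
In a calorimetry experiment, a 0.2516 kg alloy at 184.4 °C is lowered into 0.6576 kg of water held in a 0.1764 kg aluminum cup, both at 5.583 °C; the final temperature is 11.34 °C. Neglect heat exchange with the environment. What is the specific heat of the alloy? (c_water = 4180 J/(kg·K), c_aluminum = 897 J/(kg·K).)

c ≈ 384 J/(kg·K)

Setting the total heat transfer to zero:
0.2516·c·(11.34 − 184.4) + 0.6576·4180·(11.34 − 5.583) + 0.1764·897·(11.34 − 5.583) = 0
-43.54 c = -16736
c = -16736/-43.54 ≈ 384.4 J/(kg·K)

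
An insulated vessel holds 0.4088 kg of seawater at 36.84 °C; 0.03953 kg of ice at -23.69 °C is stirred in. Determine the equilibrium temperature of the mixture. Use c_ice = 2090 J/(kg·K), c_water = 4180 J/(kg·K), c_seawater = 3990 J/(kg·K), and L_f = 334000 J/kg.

T_f ≈ 25.0 °C

Let T be the final temperature. ΣQ_i = 0:
ice -23.69→0 °C: 0.03953·2090·23.69 = 1957.2; fusion: m_ice L_f = 0.03953·334000 = 13203; meltwater 0→T: 0.03953·4180·T = 165.24 T; seawater cools: 0.4088·3990·(T − 36.84) = 1631.1(T − 36.84)
1796.3 T = 60090 − 15160 = 44930
T ≈ 25.01 °C — above 0 °C, consistent with complete melting.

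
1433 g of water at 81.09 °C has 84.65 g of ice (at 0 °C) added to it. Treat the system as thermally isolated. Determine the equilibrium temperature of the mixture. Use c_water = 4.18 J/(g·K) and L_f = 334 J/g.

Let T be the final temperature. ΣQ_i = 0:
melt ice: 84.65×334 = 28273; warm the meltwater: 353.84 T; water: 5989.9(T − 81.09)
6343.8 T = 485724 − 28273 = 457451
T ≈ 72.11 °C. Since T > 0 °C, the all-ice-melts assumption holds.

T_f ≈ 72.1 °C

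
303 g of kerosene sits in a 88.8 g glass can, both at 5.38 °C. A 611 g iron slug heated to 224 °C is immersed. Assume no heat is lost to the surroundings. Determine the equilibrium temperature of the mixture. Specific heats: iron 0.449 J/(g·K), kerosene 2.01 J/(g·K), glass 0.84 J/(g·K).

T_f ≈ 68.0 °C

Let T be the final temperature. ΣQ_i = 0:
611·0.449·(T − 224) + 303·2.01·(T − 5.38) + 88.8·0.84·(T − 5.38) = 0
274.34(T − 224) + 609.03(T − 5.38) + 74.59(T − 5.38) = 0
(274.34 + 609.03 + 74.59) T = 274.34·224 + 609.03·5.38 + 74.59·5.38
T ≈ 67.99 °C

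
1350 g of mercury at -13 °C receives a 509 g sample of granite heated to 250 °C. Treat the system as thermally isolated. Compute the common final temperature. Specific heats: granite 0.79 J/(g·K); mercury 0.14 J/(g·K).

T_f ≈ 165.9 °C

Taking heat into each body as positive, Σ m c ΔT = 0:
509×0.79×(T − 250) + 1350×0.14×(T − (-13)) = 0
(402.11 + 189) T = 402.11×250 + 189×(-13)
T = 98070/591.11 ≈ 165.91 °C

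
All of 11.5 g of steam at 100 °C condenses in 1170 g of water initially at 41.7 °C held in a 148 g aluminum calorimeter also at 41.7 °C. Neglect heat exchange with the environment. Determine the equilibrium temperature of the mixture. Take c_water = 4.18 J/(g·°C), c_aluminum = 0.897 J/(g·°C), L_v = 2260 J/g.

T_f ≈ 47.4 °C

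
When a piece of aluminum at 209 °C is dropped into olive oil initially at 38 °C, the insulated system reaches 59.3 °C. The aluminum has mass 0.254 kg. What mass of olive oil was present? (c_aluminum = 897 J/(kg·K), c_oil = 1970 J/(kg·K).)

Net heat exchanged in the isolated system is zero:
0.254×897×(59.3 − 209) + m×1970×(59.3 − 38) = 0
41961 m = 34107
m = 34107/41961 ≈ 0.8128 kg

m ≈ 0.813 kg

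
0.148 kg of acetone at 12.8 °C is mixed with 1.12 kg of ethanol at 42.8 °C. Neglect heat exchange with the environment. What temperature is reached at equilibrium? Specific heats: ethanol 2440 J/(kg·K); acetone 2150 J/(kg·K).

T_f ≈ 39.7 °C

Set heat shed by the hot body equal to heat absorbed by the cold body:
1.12*2440*(42.8 − T) = 0.148*2150*(T − 12.8)
2732.8(42.8 − T) = 318.2(T − 12.8)
3051 T = 121037  ⇒  T ≈ 39.67 °C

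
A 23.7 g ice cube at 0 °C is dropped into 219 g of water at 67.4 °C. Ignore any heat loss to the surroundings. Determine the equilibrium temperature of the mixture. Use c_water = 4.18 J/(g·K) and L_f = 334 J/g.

T_f ≈ 53.0 °C

Setting the total heat transfer to zero:
fusion: m_ice L_f = 23.7×334 = 7915.8
  warm the meltwater: 99.07 T
  water: 915.42(T − 67.4)
1014.5 T = 61699 − 7915.8 = 53784
T ≈ 53.02 °C. Since T > 0 °C, the all-ice-melts assumption holds.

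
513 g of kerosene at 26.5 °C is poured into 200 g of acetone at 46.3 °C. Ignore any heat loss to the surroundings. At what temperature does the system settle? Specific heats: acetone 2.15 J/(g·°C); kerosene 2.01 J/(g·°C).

T_f ≈ 32.3 °C

T_f = Σ m_i c_i T_i / Σ m_i c_i:
T_f = (430*46.3 + 1031.1*26.5) / (430 + 1031.1)
    = 47234 / 1461.1 ≈ 32.33 °C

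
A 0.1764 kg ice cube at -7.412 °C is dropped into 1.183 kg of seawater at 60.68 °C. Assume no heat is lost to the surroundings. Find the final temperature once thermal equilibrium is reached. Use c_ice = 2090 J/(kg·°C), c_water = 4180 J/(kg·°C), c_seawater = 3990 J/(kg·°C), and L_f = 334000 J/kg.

Net heat exchanged in the isolated system is zero:
ice -7.412→0 °C: 0.1764·2090·7.412 = 2732.6
  melt ice: 0.1764·334000 = 58918
  warm the meltwater: 737.35 T
  seawater: 4720.2(T − 60.68)
5457.5 T = 286420 − 61650 = 224770
T ≈ 41.19 °C (positive, so assuming full melt was valid).

T_f ≈ 41.2 °C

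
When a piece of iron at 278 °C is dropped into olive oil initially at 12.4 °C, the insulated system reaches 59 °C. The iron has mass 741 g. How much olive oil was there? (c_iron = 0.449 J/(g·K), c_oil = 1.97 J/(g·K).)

m ≈ 794 g

Heat gained plus heat lost sum to zero:
741×0.449×(59 − 278) + m×1.97×(59 − 12.4) = 0
91.8 m = 72863
m = 72863/91.8 ≈ 793.7 g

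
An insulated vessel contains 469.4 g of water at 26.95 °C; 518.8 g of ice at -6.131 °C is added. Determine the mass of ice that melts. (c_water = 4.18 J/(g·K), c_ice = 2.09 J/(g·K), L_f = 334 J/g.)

Water can give up m c ΔT = 469.4×4.18×26.95 = 52878 J before reaching 0 °C.
Warming the ice to 0 °C takes 518.8×2.09×6.131 = 6647.8 J, leaving 46231 J for melting.
To melt every bit of ice: 518.8×334 = 173279 J.
Since 46231 < 173279 J, not all the ice melts; equilibrium is at 0 °C.
m_melt = 46231 / L_f = 138.4 g.

m_melted ≈ 138 g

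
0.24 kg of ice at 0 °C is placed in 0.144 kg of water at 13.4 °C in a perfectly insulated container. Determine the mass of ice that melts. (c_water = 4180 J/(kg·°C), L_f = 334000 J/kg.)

m_melted ≈ 0.0241 kg

Water can give up m c ΔT = 0.144×4180×13.4 = 8065.7 J before reaching 0 °C.
Melting all 0.24 kg of ice would need 0.24×334000 = 80160 J.
8065.7 J < 80160 J, so only part of the ice melts and the system sits at 0 °C.
m_melt = 8065.7 / L_f = 0.02415 kg.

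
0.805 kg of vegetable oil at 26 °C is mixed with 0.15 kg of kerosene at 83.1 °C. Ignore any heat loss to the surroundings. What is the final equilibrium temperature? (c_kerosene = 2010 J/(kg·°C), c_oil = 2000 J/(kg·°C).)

T_f ≈ 35.0 °C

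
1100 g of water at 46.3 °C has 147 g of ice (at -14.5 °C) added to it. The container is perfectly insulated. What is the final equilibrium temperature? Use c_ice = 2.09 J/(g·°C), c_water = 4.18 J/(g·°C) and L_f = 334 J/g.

T_f ≈ 30.6 °C

Net heat exchanged in the isolated system is zero:
warm ice to 0 °C: 147×2.09×(0 − (-14.5)) = 4454.8; melt ice: 147×334 = 49098; meltwater 0→T: 147×4.18×T = 614.46 T; water cools: 1100×4.18×(T − 46.3) = 4598(T − 46.3)
5212.5 T = 212887 − 53553 = 159335
T ≈ 30.57 °C (positive, so assuming full melt was valid).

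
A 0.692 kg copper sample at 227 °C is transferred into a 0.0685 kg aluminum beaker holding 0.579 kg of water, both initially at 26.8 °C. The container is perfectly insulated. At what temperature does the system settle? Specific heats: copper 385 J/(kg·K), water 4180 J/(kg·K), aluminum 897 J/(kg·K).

Conservation of energy gives ΣQ = 0:
0.692×385×(T − 227) + 0.579×4180×(T − 26.8) + 0.0685×897×(T − 26.8) = 0
2748.1 T = 126986
T = 126986/2748.1 ≈ 46.21 °C

T_f ≈ 46.2 °C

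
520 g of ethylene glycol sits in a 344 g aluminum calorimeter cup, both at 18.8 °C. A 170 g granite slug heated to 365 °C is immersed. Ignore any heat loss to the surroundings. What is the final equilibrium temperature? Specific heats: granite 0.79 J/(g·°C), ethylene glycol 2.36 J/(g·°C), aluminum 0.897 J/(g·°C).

T_f ≈ 46.6 °C

Heat gained plus heat lost sum to zero:
170*0.79*(T − 365) + 520*2.36*(T − 18.8) + 344*0.897*(T − 18.8) = 0
(134.3 + 1227.2 + 308.57) T = 134.3*365 + 1227.2*18.8 + 308.57*18.8
T = 77892/1670.1 ≈ 46.64 °C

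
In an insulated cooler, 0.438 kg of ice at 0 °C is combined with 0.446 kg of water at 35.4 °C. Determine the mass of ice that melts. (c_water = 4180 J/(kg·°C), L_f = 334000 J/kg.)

m_melted ≈ 0.198 kg

Heat available from the water dropping to 0 °C: 0.446·4180·35.4 = 65996 J.
Melting all 0.438 kg of ice would need 0.438·334000 = 146292 J.
Since 65996 < 146292 J, not all the ice melts; equilibrium is at 0 °C.
m_melted·334000 = 65996  ⇒  m_melted ≈ 0.1976 kg.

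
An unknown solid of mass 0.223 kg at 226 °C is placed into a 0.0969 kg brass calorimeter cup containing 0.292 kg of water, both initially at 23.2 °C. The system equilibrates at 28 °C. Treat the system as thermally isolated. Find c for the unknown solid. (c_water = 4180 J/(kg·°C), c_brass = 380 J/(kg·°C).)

Heat gained plus heat lost sum to zero:
0.223·c·(28 − 226) + 0.292·4180·(28 − 23.2) + 0.0969·380·(28 − 23.2) = 0
-44.15 c = -6035.4
c = -6035.4/-44.15 ≈ 136.7 J/(kg·°C)

c ≈ 137 J/(kg·°C)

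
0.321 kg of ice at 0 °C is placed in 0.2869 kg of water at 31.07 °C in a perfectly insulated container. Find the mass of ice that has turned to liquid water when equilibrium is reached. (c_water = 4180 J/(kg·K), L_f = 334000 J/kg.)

m_melted ≈ 0.112 kg

Heat available from the water dropping to 0 °C: 0.2869×4180×31.07 = 37260 J.
To melt every bit of ice: 0.321×334000 = 107214 J.
37260 J < 107214 J, so only part of the ice melts and the system sits at 0 °C.
m_melted×334000 = 37260  ⇒  m_melted ≈ 0.1116 kg.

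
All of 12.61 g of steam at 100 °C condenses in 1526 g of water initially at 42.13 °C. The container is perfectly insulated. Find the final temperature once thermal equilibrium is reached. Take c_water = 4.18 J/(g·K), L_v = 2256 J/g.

T_f ≈ 47.0 °C

Let T be the final temperature. ΣQ_i = 0:
steam→water at 100 °C releases m L_v = 12.61·2256 = 28448; condensed water 100 °C→T: 52.71(T − 100); original water: 6378.7(T − 42.13)
6431.4 T = 28448 + 5271 + 268734 = 302453
T ≈ 47.03 °C (< 100 °C, so full condensation is consistent).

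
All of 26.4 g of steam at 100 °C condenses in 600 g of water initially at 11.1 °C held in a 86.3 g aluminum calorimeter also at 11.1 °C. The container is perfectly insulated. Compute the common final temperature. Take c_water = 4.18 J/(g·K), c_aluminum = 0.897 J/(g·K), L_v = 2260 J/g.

T_f ≈ 36.9 °C

Heat gained plus heat lost sum to zero:
steam→water at 100 °C releases m L_v = 26.4·2260 = 59664
  condensate cools 100→T: 26.4·4.18·(T − 100) = 110.35(T − 100)
  original water: 2508(T − 11.1)
  aluminum cup: 86.3·0.897·(T − 11.1) = 77.41(T − 11.1)
2695.8 T = 59664 + 11035 + 28698 = 99397
T ≈ 36.87 °C — below 100 °C, confirming all the steam condensed.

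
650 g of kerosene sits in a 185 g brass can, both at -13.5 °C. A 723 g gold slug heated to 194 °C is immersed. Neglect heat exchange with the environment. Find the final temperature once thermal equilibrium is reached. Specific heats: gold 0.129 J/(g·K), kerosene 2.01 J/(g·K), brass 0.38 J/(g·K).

T_f ≈ -0.3 °C

With ΣQ=0 the equilibrium temperature is the m·c-weighted mean:
T_f = (93.27·194 + 1306.5·(-13.5) + 70.3·(-13.5)) / (93.27 + 1306.5 + 70.3)
    = -493 / 1470.1 ≈ -0.34 °C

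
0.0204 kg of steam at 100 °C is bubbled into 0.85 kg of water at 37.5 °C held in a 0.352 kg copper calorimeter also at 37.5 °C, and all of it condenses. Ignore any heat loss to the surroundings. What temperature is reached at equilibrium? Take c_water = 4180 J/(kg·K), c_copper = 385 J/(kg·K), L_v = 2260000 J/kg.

T_f ≈ 51.1 °C

Net heat exchanged in the isolated system is zero:
steam→water at 100 °C releases m L_v = 0.0204·2260000 = 46104
  condensed water 100 °C→T: 85.27(T − 100)
  water warms: 0.85·4180·(T − 37.5) = 3553(T − 37.5)
  copper cup: 0.352·385·(T − 37.5) = 135.52(T − 37.5)
3773.8 T = 46104 + 8527.2 + 138320 = 192951
T ≈ 51.13 °C (< 100 °C, so full condensation is consistent).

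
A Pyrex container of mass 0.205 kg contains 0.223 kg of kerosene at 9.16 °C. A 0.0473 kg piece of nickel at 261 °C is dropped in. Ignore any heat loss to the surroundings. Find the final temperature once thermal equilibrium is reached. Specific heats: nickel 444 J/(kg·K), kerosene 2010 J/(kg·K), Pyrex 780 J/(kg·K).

Heat gained plus heat lost sum to zero:
0.0473×444×(T − 261) + 0.223×2010×(T − 9.16) + 0.205×780×(T − 9.16) = 0
629.13 T = 11052
T = 11052/629.13 ≈ 17.57 °C

T_f ≈ 17.6 °C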